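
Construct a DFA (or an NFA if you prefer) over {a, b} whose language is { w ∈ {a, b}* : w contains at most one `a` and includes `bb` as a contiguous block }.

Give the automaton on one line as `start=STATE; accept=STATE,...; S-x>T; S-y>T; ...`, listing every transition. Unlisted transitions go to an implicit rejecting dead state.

start=q0; accept=q5,q7; q0-a>q1; q0-b>q2; q1-a>q3; q1-b>q4; q2-a>q1; q2-b>q5; q3-a>q3; q3-b>q6; q4-a>q3; q4-b>q7; q5-a>q7; q5-b>q5; q6-a>q3; q6-b>q8; q7-a>q8; q7-b>q7; q8-a>q8; q8-b>q8

Run two small machines in parallel and take their product. One (3 states) tracks the count of `a`s, saturating at 2; the other (3 states) tracks whether and how much of `bb` has been seen. Each combined state is a pair, one component from each; accept when both components accept.
        a   b  
>  q0   q1  q2 
   q1   q3  q4 
   q2   q1  q5 
   q3   q3  q6 
   q4   q3  q7 
 * q5   q7  q5 
   q6   q3  q8 
 * q7   q8  q7 
   q8   q8  q8 
(> = start, * = accepting)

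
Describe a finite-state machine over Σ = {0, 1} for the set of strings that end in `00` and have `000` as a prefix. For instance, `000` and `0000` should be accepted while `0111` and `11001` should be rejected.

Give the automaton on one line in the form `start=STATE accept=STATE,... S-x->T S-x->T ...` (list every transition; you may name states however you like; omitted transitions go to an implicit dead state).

Handle the two conditions separately and then intersect. One (3 states) tracks how much of the suffix `00` has currently been matched; the other (5 states) tracks whether the input so far still matches the prefix `000`. Each combined state is a pair, one component from each; accept when both components accept. Equivalent product states are then merged.
A 7-state machine:
        0   1  
>  q0   q1  q2 
   q1   q3  q2 
   q2   q2  q2 
   q3   q4  q2 
 * q4   q4  q5 
   q5   q6  q5 
   q6   q4  q5 
(> = start, * = accepting)

start=q0 accept=q4 q0-0->q1 q0-1->q2 q1-0->q3 q1-1->q2 q2-0->q2 q2-1->q2 q3-0->q4 q3-1->q2 q4-0->q4 q4-1->q5 q5-0->q6 q5-1->q5 q6-0->q4 q6-1->q5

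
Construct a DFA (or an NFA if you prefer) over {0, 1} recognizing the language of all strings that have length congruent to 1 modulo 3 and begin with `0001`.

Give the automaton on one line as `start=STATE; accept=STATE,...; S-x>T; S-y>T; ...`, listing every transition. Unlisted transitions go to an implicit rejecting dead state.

Handle the two conditions separately and then intersect. One (3 states) tracks the input length modulo 3; the other (6 states) tracks whether the input so far still matches the prefix `0001`. Each combined state is a pair, one component from each; accept when both components accept. Minimizing collapses redundant product states.
8 states suffice.
        0   1  
>  q0   q1  q2 
   q1   q3  q2 
   q2   q2  q2 
   q3   q4  q2 
   q4   q2  q5 
 * q5   q6  q6 
   q6   q7  q7 
   q7   q5  q5 
(> = start, * = accepting)

start=q0; accept=q5; q0-0>q1; q0-1>q2; q1-0>q3; q1-1>q2; q2-0>q2; q2-1>q2; q3-0>q4; q3-1>q2; q4-0>q2; q4-1>q5; q5-0>q6; q5-1>q6; q6-0>q7; q6-1>q7; q7-0>q5; q7-1>q5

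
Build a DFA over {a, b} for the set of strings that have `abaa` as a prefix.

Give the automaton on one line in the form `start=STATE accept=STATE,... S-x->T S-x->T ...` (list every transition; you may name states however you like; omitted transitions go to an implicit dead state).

start=q0 accept=q4 q0-a->q1 q0-b->q5 q1-a->q5 q1-b->q2 q2-a->q3 q2-b->q5 q3-a->q4 q3-b->q5 q4-a->q4 q4-b->q4 q5-a->q5 q5-b->q5

Check the first 4 symbols one by one: q0 through q3 record how many have matched `abaa` so far; any wrong symbol goes to the dead state q5. After all 4 match we enter the accepting sink q4.
With 6 states:
        a   b  
>  q0   q1  q5 
   q1   q5  q2 
   q2   q3  q5 
   q3   q4  q5 
 * q4   q4  q4 
   q5   q5  q5 
(> = start, * = accepting)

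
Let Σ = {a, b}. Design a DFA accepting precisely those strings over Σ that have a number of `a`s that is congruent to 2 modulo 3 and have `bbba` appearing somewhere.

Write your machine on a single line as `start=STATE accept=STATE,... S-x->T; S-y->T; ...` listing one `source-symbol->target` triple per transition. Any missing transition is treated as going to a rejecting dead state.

Handle the two conditions separately and then intersect. The first has 3 states tracking the count of `a`s modulo 3; the second has 5 states tracking whether and how much of `bbba` has been seen. A product state is a pair (one from each), accepting exactly when both do. Minimizing collapses redundant product states.
          a    b  
>  q0     q1   q2 
   q1     q3   q4 
   q2     q1   q5 
   q3     q0   q6 
   q4     q3   q7 
   q5     q1   q8 
   q6     q0   q9 
   q7     q3  q10 
   q8    q10   q8 
   q9     q0  q11 
   q10   q12  q10 
   q11    q8  q11 
 * q12    q8  q12 
(> = start, * = accepting)

start=q0; accept=q12; q0-a->q1; q0-b->q2; q1-a->q3; q1-b->q4; q2-a->q1; q2-b->q5; q3-a->q0; q3-b->q6; q4-a->q3; q4-b->q7; q5-a->q1; q5-b->q8; q6-a->q0; q6-b->q9; q7-a->q3; q7-b->q10; q8-a->q10; q8-b->q8; q9-a->q0; q9-b->q11; q10-a->q12; q10-b->q10; q11-a->q8; q11-b->q11; q12-a->q8; q12-b->q12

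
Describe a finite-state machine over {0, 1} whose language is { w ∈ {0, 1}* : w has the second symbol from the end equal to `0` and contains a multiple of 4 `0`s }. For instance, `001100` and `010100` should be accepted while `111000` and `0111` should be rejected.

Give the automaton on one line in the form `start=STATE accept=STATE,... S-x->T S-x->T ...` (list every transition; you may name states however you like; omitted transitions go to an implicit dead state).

Build one automaton per condition and run them in lockstep. One (7 states) tracks the last 2 symbols read; the other (4 states) tracks the count of `0`s modulo 4. Each combined state is a pair, one component from each; accept when both components accept.
          0    1  
>  q0     q1   q2 
   q1     q3   q4 
   q2     q5   q6 
   q3     q7   q8 
   q4     q9  q10 
   q5     q3   q4 
   q6     q5   q6 
   q7    q11  q12 
   q8    q13  q14 
   q9     q7   q8 
   q10    q9  q10 
 * q11   q15  q16 
   q12   q17  q18 
   q13   q11  q12 
   q14   q13  q14 
   q15    q3   q4 
 * q16    q5   q6 
   q17   q15  q16 
   q18   q17  q18 
(> = start, * = accepting)

start=q0 accept=q11,q16 q0-0->q1 q0-1->q2 q1-0->q3 q1-1->q4 q2-0->q5 q2-1->q6 q3-0->q7 q3-1->q8 q4-0->q9 q4-1->q10 q5-0->q3 q5-1->q4 q6-0->q5 q6-1->q6 q7-0->q11 q7-1->q12 q8-0->q13 q8-1->q14 q9-0->q7 q9-1->q8 q10-0->q9 q10-1->q10 q11-0->q15 q11-1->q16 q12-0->q17 q12-1->q18 q13-0->q11 q13-1->q12 q14-0->q13 q14-1->q14 q15-0->q3 q15-1->q4 q16-0->q5 q16-1->q6 q17-0->q15 q17-1->q16 q18-0->q17 q18-1->q18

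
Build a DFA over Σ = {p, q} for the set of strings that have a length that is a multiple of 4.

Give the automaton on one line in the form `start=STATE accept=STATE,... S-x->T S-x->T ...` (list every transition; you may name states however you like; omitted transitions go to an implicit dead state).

Count input length modulo 4: every symbol advances one step around the cycle S0 → S1 → S2 → S3 → S0. Accept at S0.
        p   q  
>* S0   S1  S1 
   S1   S2  S2 
   S2   S3  S3 
   S3   S0  S0 
(> = start, * = accepting)

start=S0 accept=S0 S0-p->S1 S0-q->S1 S1-p->S2 S1-q->S2 S2-p->S3 S2-q->S3 S3-p->S0 S3-q->S0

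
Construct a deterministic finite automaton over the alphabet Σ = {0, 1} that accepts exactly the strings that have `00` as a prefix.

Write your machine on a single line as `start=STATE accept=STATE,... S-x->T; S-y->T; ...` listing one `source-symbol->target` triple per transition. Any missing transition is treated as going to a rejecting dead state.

Walk along `00` while the input agrees: from A take `0` to B, and so on. Any deviation drops to the rejecting sink D. Once C is reached the prefix is confirmed and every continuation is accepted.
With 4 states:
       0  1 
>  A   B  D 
   B   C  D 
 * C   C  C 
   D   D  D 
(> = start, * = accepting)

start=A; accept=C; A-0->B; A-1->D; B-0->C; B-1->D; C-0->C; C-1->C; D-0->D; D-1->D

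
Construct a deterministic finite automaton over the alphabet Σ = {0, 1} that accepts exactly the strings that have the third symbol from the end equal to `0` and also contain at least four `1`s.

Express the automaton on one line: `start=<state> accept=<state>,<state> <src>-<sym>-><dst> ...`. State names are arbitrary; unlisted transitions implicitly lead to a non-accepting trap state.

start=q0 accept=q8,q12,q13,q15 q0-0->q0 q0-1->q1 q1-0->q1 q1-1->q2 q2-0->q3 q2-1->q4 q3-0->q3 q3-1->q5 q4-0->q6 q4-1->q7 q5-0->q6 q5-1->q8 q6-0->q9 q6-1->q10 q7-0->q11 q7-1->q7 q8-0->q11 q8-1->q7 q9-0->q9 q9-1->q12 q10-0->q13 q10-1->q8 q11-0->q14 q11-1->q10 q12-0->q13 q12-1->q8 q13-0->q14 q13-1->q10 q14-0->q15 q14-1->q12 q15-0->q15 q15-1->q12

Handle the two conditions separately and then intersect. One (15 states) tracks the last 3 symbols read; the other (6 states) tracks the count of `1`s, saturating at 5. Each combined state is a pair, one component from each; accept when both components accept. Equivalent product states are then merged.
A 16-state machine:
          0    1  
>  q0     q0   q1 
   q1     q1   q2 
   q2     q3   q4 
   q3     q3   q5 
   q4     q6   q7 
   q5     q6   q8 
   q6     q9  q10 
   q7    q11   q7 
 * q8    q11   q7 
   q9     q9  q12 
   q10   q13   q8 
   q11   q14  q10 
 * q12   q13   q8 
 * q13   q14  q10 
   q14   q15  q12 
 * q15   q15  q12 
(> = start, * = accepting)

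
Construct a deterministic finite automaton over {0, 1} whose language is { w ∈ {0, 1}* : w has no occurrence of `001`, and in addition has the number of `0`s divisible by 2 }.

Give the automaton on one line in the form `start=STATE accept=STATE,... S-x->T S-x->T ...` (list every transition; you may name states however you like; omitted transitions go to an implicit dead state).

Build one automaton per condition and run them in lockstep. The first has 4 states tracking partial matches of the forbidden pattern `001`; the second has 2 states tracking the count of `0`s modulo 2. A product state is a pair (one from each), accepting exactly when both do. Equivalent product states are then merged.
With 7 states:
       0  1 
>* A   B  A 
   B   C  D 
 * C   E  F 
   D   G  D 
   E   C  F 
   F   F  F 
 * G   E  A 
(> = start, * = accepting)

start=A accept=A,C,G A-0->B A-1->A B-0->C B-1->D C-0->E C-1->F D-0->G D-1->D E-0->C E-1->F F-0->F F-1->F G-0->E G-1->A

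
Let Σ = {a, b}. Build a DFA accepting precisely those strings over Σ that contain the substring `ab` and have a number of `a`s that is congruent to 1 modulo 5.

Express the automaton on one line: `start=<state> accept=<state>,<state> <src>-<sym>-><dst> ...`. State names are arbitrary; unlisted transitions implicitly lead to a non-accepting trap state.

Handle the two conditions separately and then intersect. The first has 3 states tracking whether and how much of `ab` has been seen; the second has 5 states tracking the count of `a`s modulo 5. A product state is a pair (one from each), accepting exactly when both do.
With 11 states:
          a    b  
>  S0     S1   S0 
   S1     S2   S3 
   S2     S4   S5 
 * S3     S5   S3 
   S4     S6   S7 
   S5     S7   S5 
   S6     S8   S9 
   S7     S9   S7 
   S8     S1  S10 
   S9    S10   S9 
   S10    S3  S10 
(> = start, * = accepting)

start=S0 accept=S3 S0-a->S1 S0-b->S0 S1-a->S2 S1-b->S3 S2-a->S4 S2-b->S5 S3-a->S5 S3-b->S3 S4-a->S6 S4-b->S7 S5-a->S7 S5-b->S5 S6-a->S8 S6-b->S9 S7-a->S9 S7-b->S7 S8-a->S1 S8-b->S10 S9-a->S10 S9-b->S9 S10-a->S3 S10-b->S10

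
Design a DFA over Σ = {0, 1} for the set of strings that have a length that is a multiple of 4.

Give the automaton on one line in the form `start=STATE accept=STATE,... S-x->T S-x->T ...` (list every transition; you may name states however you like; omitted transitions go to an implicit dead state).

Count input length modulo 4: every symbol advances one step around the cycle s0 → s1 → s2 → s3 → s0. Accept at s0.
        0   1  
>* s0   s1  s1 
   s1   s2  s2 
   s2   s3  s3 
   s3   s0  s0 
(> = start, * = accepting)

start=s0 accept=s0 s0-0->s1 s0-1->s1 s1-0->s2 s1-1->s2 s2-0->s3 s2-1->s3 s3-0->s0 s3-1->s0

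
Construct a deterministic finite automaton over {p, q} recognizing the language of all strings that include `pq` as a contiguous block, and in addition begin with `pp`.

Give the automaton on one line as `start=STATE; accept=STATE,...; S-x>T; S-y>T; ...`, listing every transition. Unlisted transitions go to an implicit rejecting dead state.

start=s0; accept=s6; s0-p>s1; s0-q>s2; s1-p>s3; s1-q>s4; s2-p>s5; s2-q>s2; s3-p>s3; s3-q>s6; s4-p>s4; s4-q>s4; s5-p>s5; s5-q>s4; s6-p>s6; s6-q>s6

Build one automaton per condition and run them in lockstep. The first has 3 states tracking whether and how much of `pq` has been seen; the second has 4 states tracking whether the input so far still matches the prefix `pp`. A product state is a pair (one from each), accepting exactly when both do.
        p   q  
>  s0   s1  s2 
   s1   s3  s4 
   s2   s5  s2 
   s3   s3  s6 
   s4   s4  s4 
   s5   s5  s4 
 * s6   s6  s6 
(> = start, * = accepting)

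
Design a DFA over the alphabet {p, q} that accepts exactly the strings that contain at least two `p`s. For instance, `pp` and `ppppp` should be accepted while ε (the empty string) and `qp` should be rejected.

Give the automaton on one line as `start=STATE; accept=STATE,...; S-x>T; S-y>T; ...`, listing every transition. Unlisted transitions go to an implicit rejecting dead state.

Only the number of `p`s matters, and only up to 3. Make a chain s0 → s1 → s2 → s3 advanced by each `p` (with s3 absorbing); every other symbol self-loops. The accepting set is {s2, s3}.
A 4-state machine:
        p   q  
>  s0   s1  s0 
   s1   s2  s1 
 * s2   s3  s2 
 * s3   s3  s3 
(> = start, * = accepting)

start=s0; accept=s2,s3; s0-p>s1; s0-q>s0; s1-p>s2; s1-q>s1; s2-p>s3; s2-q>s2; s3-p>s3; s3-q>s3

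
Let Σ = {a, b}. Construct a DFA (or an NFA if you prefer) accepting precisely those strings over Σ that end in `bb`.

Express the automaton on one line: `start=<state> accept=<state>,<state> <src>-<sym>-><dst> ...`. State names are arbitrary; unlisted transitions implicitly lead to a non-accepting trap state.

start=q0 accept=q2 q0-a->q0 q0-b->q1 q1-a->q0 q1-b->q2 q2-a->q0 q2-b->q2

Remember how much of `bb` the current input suffix matches. State q0 means no match yet; q1 means the last symbol is `b`; q2 means the last 2 symbols are `bb`. Only q2 accepts. On a mismatch, fall back to the longest proper suffix that is still a prefix of `bb`.
A 3-state machine:
        a   b  
>  q0   q0  q1 
   q1   q0  q2 
 * q2   q0  q2 
(> = start, * = accepting)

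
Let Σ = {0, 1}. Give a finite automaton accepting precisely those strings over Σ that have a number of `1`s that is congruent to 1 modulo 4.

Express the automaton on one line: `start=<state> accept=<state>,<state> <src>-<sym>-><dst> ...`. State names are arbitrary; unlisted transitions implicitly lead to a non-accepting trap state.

The only thing that matters is how many `1`s have appeared, reduced mod 4. Use one state per residue: S0 for 0, …, S3 for 3. Reading `1` moves to the next residue; anything else stays put. S1 is accepting.
        0   1  
>  S0   S0  S1 
 * S1   S1  S2 
   S2   S2  S3 
   S3   S3  S0 
(> = start, * = accepting)

start=S0 accept=S1 S0-0->S0 S0-1->S1 S1-0->S1 S1-1->S2 S2-0->S2 S2-1->S3 S3-0->S3 S3-1->S0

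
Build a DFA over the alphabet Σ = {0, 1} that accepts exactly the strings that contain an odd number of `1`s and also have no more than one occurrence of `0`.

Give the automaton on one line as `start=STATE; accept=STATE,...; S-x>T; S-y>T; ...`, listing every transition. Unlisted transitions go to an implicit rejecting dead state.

Handle the two conditions separately and then intersect. One (2 states) tracks the count of `1`s modulo 2; the other (3 states) tracks the count of `0`s, saturating at 2. Each combined state is a pair, one component from each; accept when both components accept. Minimizing collapses redundant product states.
5 states suffice.
       0  1 
>  A   B  C 
   B   D  E 
 * C   E  A 
   D   D  D 
 * E   D  B 
(> = start, * = accepting)

start=A; accept=C,E; A-0>B; A-1>C; B-0>D; B-1>E; C-0>E; C-1>A; D-0>D; D-1>D; E-0>D; E-1>B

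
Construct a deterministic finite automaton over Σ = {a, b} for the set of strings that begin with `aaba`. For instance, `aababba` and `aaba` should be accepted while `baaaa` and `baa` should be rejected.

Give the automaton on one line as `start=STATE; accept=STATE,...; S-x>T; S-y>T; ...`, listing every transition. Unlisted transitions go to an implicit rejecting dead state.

start=s0; accept=s4; s0-a>s1; s0-b>s5; s1-a>s2; s1-b>s5; s2-a>s5; s2-b>s3; s3-a>s4; s3-b>s5; s4-a>s4; s4-b>s4; s5-a>s5; s5-b>s5

Check the first 4 symbols one by one: s0 through s3 record how many have matched `aaba` so far; any wrong symbol goes to the dead state s5. After all 4 match we enter the accepting sink s4.
6 states suffice.
        a   b  
>  s0   s1  s5 
   s1   s2  s5 
   s2   s5  s3 
   s3   s4  s5 
 * s4   s4  s4 
   s5   s5  s5 
(> = start, * = accepting)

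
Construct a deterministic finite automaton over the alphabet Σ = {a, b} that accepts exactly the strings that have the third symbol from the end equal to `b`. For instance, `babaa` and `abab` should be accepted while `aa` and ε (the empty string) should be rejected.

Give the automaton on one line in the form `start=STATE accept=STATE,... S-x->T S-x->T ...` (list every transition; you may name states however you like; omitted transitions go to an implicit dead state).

A DFA must remember the last 3 symbols (since which symbol is third-to-last isn't known until the input ends). Use one state per possible window of the last ≤3 symbols; accept from those whose window starts with `b`.
          a    b  
>  q0     q1   q2 
   q1     q3   q4 
   q2     q5   q6 
   q3     q7   q8 
   q4     q9  q10 
   q5    q11  q12 
   q6    q13  q14 
   q7     q7   q8 
   q8     q9  q10 
   q9    q11  q12 
   q10   q13  q14 
 * q11    q7   q8 
 * q12    q9  q10 
 * q13   q11  q12 
 * q14   q13  q14 
(> = start, * = accepting)

start=q0 accept=q11,q12,q13,q14 q0-a->q1 q0-b->q2 q1-a->q3 q1-b->q4 q2-a->q5 q2-b->q6 q3-a->q7 q3-b->q8 q4-a->q9 q4-b->q10 q5-a->q11 q5-b->q12 q6-a->q13 q6-b->q14 q7-a->q7 q7-b->q8 q8-a->q9 q8-b->q10 q9-a->q11 q9-b->q12 q10-a->q13 q10-b->q14 q11-a->q7 q11-b->q8 q12-a->q9 q12-b->q10 q13-a->q11 q13-b->q12 q14-a->q13 q14-b->q14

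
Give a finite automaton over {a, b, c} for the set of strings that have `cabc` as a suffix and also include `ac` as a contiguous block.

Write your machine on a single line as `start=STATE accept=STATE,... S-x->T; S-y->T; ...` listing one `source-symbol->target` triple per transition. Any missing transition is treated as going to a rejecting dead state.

start=S0; accept=S10; S0-a->S1; S0-b->S0; S0-c->S2; S1-a->S1; S1-b->S0; S1-c->S3; S2-a->S4; S2-b->S0; S2-c->S2; S3-a->S5; S3-b->S6; S3-c->S3; S4-a->S1; S4-b->S7; S4-c->S3; S5-a->S6; S5-b->S8; S5-c->S3; S6-a->S6; S6-b->S6; S6-c->S3; S7-a->S1; S7-b->S0; S7-c->S9; S8-a->S6; S8-b->S6; S8-c->S10; S9-a->S4; S9-b->S0; S9-c->S2; S10-a->S5; S10-b->S6; S10-c->S3

Run two small machines in parallel and take their product. One (5 states) tracks how much of the suffix `cabc` has currently been matched; the other (3 states) tracks whether and how much of `ac` has been seen. Each combined state is a pair, one component from each; accept when both components accept.
An 11-state machine:
          a    b    c  
>  S0     S1   S0   S2 
   S1     S1   S0   S3 
   S2     S4   S0   S2 
   S3     S5   S6   S3 
   S4     S1   S7   S3 
   S5     S6   S8   S3 
   S6     S6   S6   S3 
   S7     S1   S0   S9 
   S8     S6   S6  S10 
   S9     S4   S0   S2 
 * S10    S5   S6   S3 
(> = start, * = accepting)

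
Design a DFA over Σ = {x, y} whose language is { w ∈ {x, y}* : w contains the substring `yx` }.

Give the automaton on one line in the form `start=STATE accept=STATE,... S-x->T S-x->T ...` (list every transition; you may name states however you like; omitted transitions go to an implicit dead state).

Track how much of `yx` has been matched so far: state s0 is no progress, s2 is the absorbing accept state reached once `yx` has occurred. Intermediate states record partial matches; on a mismatch, fall back to the longest reusable overlap.
3 states suffice.
        x   y  
>  s0   s0  s1 
   s1   s2  s1 
 * s2   s2  s2 
(> = start, * = accepting)

start=s0 accept=s2 s0-x->s0 s0-y->s1 s1-x->s2 s1-y->s1 s2-x->s2 s2-y->s2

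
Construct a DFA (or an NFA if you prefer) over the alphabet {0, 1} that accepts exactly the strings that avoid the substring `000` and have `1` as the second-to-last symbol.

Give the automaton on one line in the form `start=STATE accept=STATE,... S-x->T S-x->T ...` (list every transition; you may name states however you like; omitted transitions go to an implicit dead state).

Run two small machines in parallel and take their product. One (4 states) tracks partial matches of the forbidden pattern `000`; the other (7 states) tracks the last 2 symbols read. Each combined state is a pair, one component from each; accept when both components accept.
An 11-state machine:
          0    1  
>  s0     s1   s2 
   s1     s3   s4 
   s2     s5   s6 
   s3     s7   s4 
   s4     s5   s6 
 * s5     s3   s4 
 * s6     s5   s6 
   s7     s7   s8 
   s8     s9  s10 
   s9     s7   s8 
   s10    s9  s10 
(> = start, * = accepting)

start=s0 accept=s5,s6 s0-0->s1 s0-1->s2 s1-0->s3 s1-1->s4 s2-0->s5 s2-1->s6 s3-0->s7 s3-1->s4 s4-0->s5 s4-1->s6 s5-0->s3 s5-1->s4 s6-0->s5 s6-1->s6 s7-0->s7 s7-1->s8 s8-0->s9 s8-1->s10 s9-0->s7 s9-1->s8 s10-0->s9 s10-1->s10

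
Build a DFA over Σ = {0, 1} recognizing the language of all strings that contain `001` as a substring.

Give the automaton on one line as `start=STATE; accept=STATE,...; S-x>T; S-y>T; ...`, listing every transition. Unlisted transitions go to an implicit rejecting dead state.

start=q0; accept=q3; q0-0>q1; q0-1>q0; q1-0>q2; q1-1>q0; q2-0>q2; q2-1>q3; q3-0>q3; q3-1>q3

Track how much of `001` has been matched so far: state q0 is no progress, q3 is the absorbing accept state reached once `001` has occurred. Intermediate states record partial matches; on a mismatch, fall back to the longest reusable overlap.
A 4-state machine:
        0   1  
>  q0   q1  q0 
   q1   q2  q0 
   q2   q2  q3 
 * q3   q3  q3 
(> = start, * = accepting)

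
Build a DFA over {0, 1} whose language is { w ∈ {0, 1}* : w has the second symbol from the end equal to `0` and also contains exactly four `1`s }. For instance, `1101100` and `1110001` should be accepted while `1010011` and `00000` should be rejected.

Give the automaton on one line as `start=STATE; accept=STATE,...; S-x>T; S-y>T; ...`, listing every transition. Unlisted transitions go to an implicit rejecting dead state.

Handle the two conditions separately and then intersect. One (7 states) tracks the last 2 symbols read; the other (6 states) tracks the count of `1`s, saturating at 5. Each combined state is a pair, one component from each; accept when both components accept. Equivalent product states are then merged.
10 states suffice.
        0   1  
>  q0   q0  q1 
   q1   q1  q2 
   q2   q2  q3 
   q3   q4  q5 
   q4   q4  q6 
   q5   q7  q8 
 * q6   q7  q8 
   q7   q9  q8 
   q8   q8  q8 
 * q9   q9  q8 
(> = start, * = accepting)

start=q0; accept=q6,q9; q0-0>q0; q0-1>q1; q1-0>q1; q1-1>q2; q2-0>q2; q2-1>q3; q3-0>q4; q3-1>q5; q4-0>q4; q4-1>q6; q5-0>q7; q5-1>q8; q6-0>q7; q6-1>q8; q7-0>q9; q7-1>q8; q8-0>q8; q8-1>q8; q9-0>q9; q9-1>q8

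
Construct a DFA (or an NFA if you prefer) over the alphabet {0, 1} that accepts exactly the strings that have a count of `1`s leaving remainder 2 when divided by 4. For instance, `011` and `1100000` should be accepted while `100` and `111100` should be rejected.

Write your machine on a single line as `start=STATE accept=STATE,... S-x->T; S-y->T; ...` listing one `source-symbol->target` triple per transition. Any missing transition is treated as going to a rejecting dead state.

The only thing that matters is how many `1`s have appeared, reduced mod 4. Use one state per residue: q0 for 0, …, q3 for 3. Reading `1` moves to the next residue; anything else stays put. q2 is accepting.
        0   1  
>  q0   q0  q1 
   q1   q1  q2 
 * q2   q2  q3 
   q3   q3  q0 
(> = start, * = accepting)

start=q0; accept=q2; q0-0->q0; q0-1->q1; q1-0->q1; q1-1->q2; q2-0->q2; q2-1->q3; q3-0->q3; q3-1->q0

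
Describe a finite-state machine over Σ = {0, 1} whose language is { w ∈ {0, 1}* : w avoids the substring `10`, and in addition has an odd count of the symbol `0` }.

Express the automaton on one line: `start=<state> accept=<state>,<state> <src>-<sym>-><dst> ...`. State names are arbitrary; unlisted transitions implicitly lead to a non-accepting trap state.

Run two small machines in parallel and take their product. The first has 3 states tracking partial matches of the forbidden pattern `10`; the second has 2 states tracking the count of `0`s modulo 2. A product state is a pair (one from each), accepting exactly when both do. Minimizing collapses redundant product states.
4 states suffice.
        0   1  
>  q0   q1  q2 
 * q1   q0  q3 
   q2   q2  q2 
 * q3   q2  q3 
(> = start, * = accepting)

start=q0 accept=q1,q3 q0-0->q1 q0-1->q2 q1-0->q0 q1-1->q3 q2-0->q2 q2-1->q2 q3-0->q2 q3-1->q3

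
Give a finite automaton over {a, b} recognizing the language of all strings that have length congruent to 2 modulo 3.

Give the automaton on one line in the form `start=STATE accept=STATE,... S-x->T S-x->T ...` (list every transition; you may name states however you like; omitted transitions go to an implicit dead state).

start=s0 accept=s2 s0-a->s1 s0-b->s1 s1-a->s2 s1-b->s2 s2-a->s0 s2-b->s0

Count input length modulo 3: every symbol advances one step around the cycle s0 → s1 → s2 → s0. Accept at s2.
A 3-state machine:
        a   b  
>  s0   s1  s1 
   s1   s2  s2 
 * s2   s0  s0 
(> = start, * = accepting)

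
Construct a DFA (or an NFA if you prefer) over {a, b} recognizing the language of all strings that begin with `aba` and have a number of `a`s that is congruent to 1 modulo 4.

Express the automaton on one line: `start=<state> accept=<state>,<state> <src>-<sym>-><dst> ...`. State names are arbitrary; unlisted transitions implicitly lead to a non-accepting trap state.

start=q0 accept=q7 q0-a->q1 q0-b->q2 q1-a->q2 q1-b->q3 q2-a->q2 q2-b->q2 q3-a->q4 q3-b->q2 q4-a->q5 q4-b->q4 q5-a->q6 q5-b->q5 q6-a->q7 q6-b->q6 q7-a->q4 q7-b->q7

Run two small machines in parallel and take their product. The first has 5 states tracking whether the input so far still matches the prefix `aba`; the second has 4 states tracking the count of `a`s modulo 4. A product state is a pair (one from each), accepting exactly when both do. After merging equivalent states the machine shrinks.
With 8 states:
        a   b  
>  q0   q1  q2 
   q1   q2  q3 
   q2   q2  q2 
   q3   q4  q2 
   q4   q5  q4 
   q5   q6  q5 
   q6   q7  q6 
 * q7   q4  q7 
(> = start, * = accepting)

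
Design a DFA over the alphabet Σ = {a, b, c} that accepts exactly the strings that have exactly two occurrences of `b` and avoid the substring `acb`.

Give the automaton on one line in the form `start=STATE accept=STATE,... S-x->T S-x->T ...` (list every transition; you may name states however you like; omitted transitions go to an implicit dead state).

start=s0 accept=s5,s8,s11 s0-a->s1 s0-b->s2 s0-c->s0 s1-a->s1 s1-b->s2 s1-c->s3 s2-a->s4 s2-b->s5 s2-c->s2 s3-a->s1 s3-b->s6 s3-c->s0 s4-a->s4 s4-b->s5 s4-c->s7 s5-a->s8 s5-b->s9 s5-c->s5 s6-a->s6 s6-b->s10 s6-c->s6 s7-a->s4 s7-b->s10 s7-c->s2 s8-a->s8 s8-b->s9 s8-c->s11 s9-a->s12 s9-b->s9 s9-c->s9 s10-a->s10 s10-b->s13 s10-c->s10 s11-a->s8 s11-b->s13 s11-c->s5 s12-a->s12 s12-b->s9 s12-c->s14 s13-a->s13 s13-b->s13 s13-c->s13 s14-a->s12 s14-b->s13 s14-c->s9

Handle the two conditions separately and then intersect. One (4 states) tracks the count of `b`s, saturating at 3; the other (4 states) tracks partial matches of the forbidden pattern `acb`. Each combined state is a pair, one component from each; accept when both components accept.
A 15-state machine:
          a    b    c  
>  s0     s1   s2   s0 
   s1     s1   s2   s3 
   s2     s4   s5   s2 
   s3     s1   s6   s0 
   s4     s4   s5   s7 
 * s5     s8   s9   s5 
   s6     s6  s10   s6 
   s7     s4  s10   s2 
 * s8     s8   s9  s11 
   s9    s12   s9   s9 
   s10   s10  s13  s10 
 * s11    s8  s13   s5 
   s12   s12   s9  s14 
   s13   s13  s13  s13 
   s14   s12  s13   s9 
(> = start, * = accepting)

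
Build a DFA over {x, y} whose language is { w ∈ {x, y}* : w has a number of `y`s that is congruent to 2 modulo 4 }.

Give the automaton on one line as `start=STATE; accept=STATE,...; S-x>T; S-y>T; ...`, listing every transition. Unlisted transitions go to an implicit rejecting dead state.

start=S0; accept=S2; S0-x>S0; S0-y>S1; S1-x>S1; S1-y>S2; S2-x>S2; S2-y>S3; S3-x>S3; S3-y>S0

The only thing that matters is how many `y`s have appeared, reduced mod 4. Use one state per residue: S0 for 0, …, S3 for 3. Reading `y` moves to the next residue; anything else stays put. S2 is accepting.
With 4 states:
        x   y  
>  S0   S0  S1 
   S1   S1  S2 
 * S2   S2  S3 
   S3   S3  S0 
(> = start, * = accepting)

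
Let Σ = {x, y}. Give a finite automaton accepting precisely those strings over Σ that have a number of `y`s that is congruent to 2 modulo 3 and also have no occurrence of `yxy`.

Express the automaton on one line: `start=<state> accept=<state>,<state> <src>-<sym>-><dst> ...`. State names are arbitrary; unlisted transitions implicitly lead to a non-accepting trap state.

start=S0 accept=S3,S6,S9 S0-x->S0 S0-y->S1 S1-x->S2 S1-y->S3 S2-x->S4 S2-y->S5 S3-x->S6 S3-y->S7 S4-x->S4 S4-y->S3 S5-x->S5 S5-y->S8 S6-x->S9 S6-y->S8 S7-x->S10 S7-y->S1 S8-x->S8 S8-y->S11 S9-x->S9 S9-y->S7 S10-x->S0 S10-y->S11 S11-x->S11 S11-y->S5

Handle the two conditions separately and then intersect. One (3 states) tracks the count of `y`s modulo 3; the other (4 states) tracks partial matches of the forbidden pattern `yxy`. Each combined state is a pair, one component from each; accept when both components accept.
With 12 states:
          x    y  
>  S0     S0   S1 
   S1     S2   S3 
   S2     S4   S5 
 * S3     S6   S7 
   S4     S4   S3 
   S5     S5   S8 
 * S6     S9   S8 
   S7    S10   S1 
   S8     S8  S11 
 * S9     S9   S7 
   S10    S0  S11 
   S11   S11   S5 
(> = start, * = accepting)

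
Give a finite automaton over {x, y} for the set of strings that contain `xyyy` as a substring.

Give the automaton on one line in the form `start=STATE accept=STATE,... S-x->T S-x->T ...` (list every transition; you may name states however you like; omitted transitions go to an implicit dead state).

Track how much of `xyyy` has been matched so far: state A is no progress, E is the absorbing accept state reached once `xyyy` has occurred. Intermediate states record partial matches; on a mismatch, fall back to the longest reusable overlap.
A 5-state machine:
       x  y 
>  A   B  A 
   B   B  C 
   C   B  D 
   D   B  E 
 * E   E  E 
(> = start, * = accepting)

start=A accept=E A-x->B A-y->A B-x->B B-y->C C-x->B C-y->D D-x->B D-y->E E-x->E E-y->E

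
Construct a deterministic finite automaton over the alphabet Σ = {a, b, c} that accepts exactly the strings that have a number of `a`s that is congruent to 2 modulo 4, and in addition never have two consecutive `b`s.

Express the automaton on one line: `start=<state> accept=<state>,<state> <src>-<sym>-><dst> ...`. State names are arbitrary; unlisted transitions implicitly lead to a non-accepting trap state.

start=s0 accept=s3,s7 s0-a->s1 s0-b->s2 s0-c->s0 s1-a->s3 s1-b->s4 s1-c->s1 s2-a->s1 s2-b->s5 s2-c->s0 s3-a->s6 s3-b->s7 s3-c->s3 s4-a->s3 s4-b->s5 s4-c->s1 s5-a->s5 s5-b->s5 s5-c->s5 s6-a->s0 s6-b->s8 s6-c->s6 s7-a->s6 s7-b->s5 s7-c->s3 s8-a->s0 s8-b->s5 s8-c->s6

Build one automaton per condition and run them in lockstep. The first has 4 states tracking the count of `a`s modulo 4; the second has 3 states tracking partial matches of the forbidden pattern `bb`. A product state is a pair (one from each), accepting exactly when both do. Equivalent product states are then merged.
With 9 states:
        a   b   c  
>  s0   s1  s2  s0 
   s1   s3  s4  s1 
   s2   s1  s5  s0 
 * s3   s6  s7  s3 
   s4   s3  s5  s1 
   s5   s5  s5  s5 
   s6   s0  s8  s6 
 * s7   s6  s5  s3 
   s8   s0  s5  s6 
(> = start, * = accepting)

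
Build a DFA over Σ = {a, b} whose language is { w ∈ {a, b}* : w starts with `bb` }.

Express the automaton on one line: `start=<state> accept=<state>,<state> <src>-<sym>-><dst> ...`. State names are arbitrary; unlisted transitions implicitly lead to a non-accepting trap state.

start=S0 accept=S2 S0-a->S3 S0-b->S1 S1-a->S3 S1-b->S2 S2-a->S2 S2-b->S2 S3-a->S3 S3-b->S3

Check the first 2 symbols one by one: S0 through S1 record how many have matched `bb` so far; any wrong symbol goes to the dead state S3. After all 2 match we enter the accepting sink S2.
        a   b  
>  S0   S3  S1 
   S1   S3  S2 
 * S2   S2  S2 
   S3   S3  S3 
(> = start, * = accepting)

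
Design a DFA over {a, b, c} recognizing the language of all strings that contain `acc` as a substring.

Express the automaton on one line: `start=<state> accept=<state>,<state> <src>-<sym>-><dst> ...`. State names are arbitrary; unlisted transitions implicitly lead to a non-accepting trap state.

start=q0 accept=q3 q0-a->q1 q0-b->q0 q0-c->q0 q1-a->q1 q1-b->q0 q1-c->q2 q2-a->q1 q2-b->q0 q2-c->q3 q3-a->q3 q3-b->q3 q3-c->q3

Track how much of `acc` has been matched so far: state q0 is no progress, q3 is the absorbing accept state reached once `acc` has occurred. Intermediate states record partial matches; on a mismatch, fall back to the longest reusable overlap.
With 4 states:
        a   b   c  
>  q0   q1  q0  q0 
   q1   q1  q0  q2 
   q2   q1  q0  q3 
 * q3   q3  q3  q3 
(> = start, * = accepting)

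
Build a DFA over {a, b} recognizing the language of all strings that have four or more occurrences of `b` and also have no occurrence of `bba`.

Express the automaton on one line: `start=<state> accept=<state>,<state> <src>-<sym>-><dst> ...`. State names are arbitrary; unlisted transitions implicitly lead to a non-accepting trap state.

Build one automaton per condition and run them in lockstep. The first has 6 states tracking the count of `b`s, saturating at 5; the second has 4 states tracking partial matches of the forbidden pattern `bba`. A product state is a pair (one from each), accepting exactly when both do. Minimizing collapses redundant product states.
A 13-state machine:
          a    b  
>  q0     q0   q1 
   q1     q2   q3 
   q2     q2   q4 
   q3     q5   q6 
   q4     q7   q6 
   q5     q5   q5 
   q6     q5   q8 
   q7     q7   q9 
 * q8     q5   q8 
   q9    q10   q8 
   q10   q10  q11 
 * q11   q12   q8 
 * q12   q12  q11 
(> = start, * = accepting)

start=q0 accept=q8,q11,q12 q0-a->q0 q0-b->q1 q1-a->q2 q1-b->q3 q2-a->q2 q2-b->q4 q3-a->q5 q3-b->q6 q4-a->q7 q4-b->q6 q5-a->q5 q5-b->q5 q6-a->q5 q6-b->q8 q7-a->q7 q7-b->q9 q8-a->q5 q8-b->q8 q9-a->q10 q9-b->q8 q10-a->q10 q10-b->q11 q11-a->q12 q11-b->q8 q12-a->q12 q12-b->q11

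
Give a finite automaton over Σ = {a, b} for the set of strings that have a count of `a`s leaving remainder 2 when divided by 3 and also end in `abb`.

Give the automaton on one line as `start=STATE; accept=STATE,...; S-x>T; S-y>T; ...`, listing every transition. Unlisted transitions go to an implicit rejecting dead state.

Handle the two conditions separately and then intersect. One (3 states) tracks the count of `a`s modulo 3; the other (4 states) tracks how much of the suffix `abb` has currently been matched. Each combined state is a pair, one component from each; accept when both components accept.
          a    b  
>  q0     q1   q0 
   q1     q2   q3 
   q2     q4   q5 
   q3     q2   q6 
   q4     q1   q7 
   q5     q4   q8 
   q6     q2   q9 
   q7     q1  q10 
 * q8     q4  q11 
   q9     q2   q9 
   q10    q1   q0 
   q11    q4  q11 
(> = start, * = accepting)

start=q0; accept=q8; q0-a>q1; q0-b>q0; q1-a>q2; q1-b>q3; q2-a>q4; q2-b>q5; q3-a>q2; q3-b>q6; q4-a>q1; q4-b>q7; q5-a>q4; q5-b>q8; q6-a>q2; q6-b>q9; q7-a>q1; q7-b>q10; q8-a>q4; q8-b>q11; q9-a>q2; q9-b>q9; q10-a>q1; q10-b>q0; q11-a>q4; q11-b>q11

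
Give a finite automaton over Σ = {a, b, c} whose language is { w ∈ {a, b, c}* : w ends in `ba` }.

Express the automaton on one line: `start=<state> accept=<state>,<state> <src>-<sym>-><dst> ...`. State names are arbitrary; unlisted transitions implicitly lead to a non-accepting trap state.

start=s0 accept=s2 s0-a->s0 s0-b->s1 s0-c->s0 s1-a->s2 s1-b->s1 s1-c->s0 s2-a->s0 s2-b->s1 s2-c->s0

Remember how much of `ba` the current input suffix matches. State s0 means no match yet; s1 means the last symbol is `b`; s2 means the last 2 symbols are `ba`. Only s2 accepts. On a mismatch, fall back to the longest proper suffix that is still a prefix of `ba`.
        a   b   c  
>  s0   s0  s1  s0 
   s1   s2  s1  s0 
 * s2   s0  s1  s0 
(> = start, * = accepting)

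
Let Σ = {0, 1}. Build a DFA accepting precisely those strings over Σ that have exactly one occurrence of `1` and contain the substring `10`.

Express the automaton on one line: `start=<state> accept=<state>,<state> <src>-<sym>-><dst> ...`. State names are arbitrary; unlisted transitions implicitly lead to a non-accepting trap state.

Run two small machines in parallel and take their product. One (3 states) tracks the count of `1`s, saturating at 2; the other (3 states) tracks whether and how much of `10` has been seen. Each combined state is a pair, one component from each; accept when both components accept.
5 states suffice.
        0   1  
>  q0   q0  q1 
   q1   q2  q3 
 * q2   q2  q4 
   q3   q4  q3 
   q4   q4  q4 
(> = start, * = accepting)

start=q0 accept=q2 q0-0->q0 q0-1->q1 q1-0->q2 q1-1->q3 q2-0->q2 q2-1->q4 q3-0->q4 q3-1->q3 q4-0->q4 q4-1->q4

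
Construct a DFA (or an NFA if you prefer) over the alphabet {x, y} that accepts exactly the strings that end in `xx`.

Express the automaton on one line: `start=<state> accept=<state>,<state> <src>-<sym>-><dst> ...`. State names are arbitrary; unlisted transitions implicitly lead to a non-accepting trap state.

start=s0 accept=s2 s0-x->s1 s0-y->s0 s1-x->s2 s1-y->s0 s2-x->s2 s2-y->s0

Remember how much of `xx` the current input suffix matches. State s0 means no match yet; s1 means the last symbol is `x`; s2 means the last 2 symbols are `xx`. Only s2 accepts. On a mismatch, fall back to the longest proper suffix that is still a prefix of `xx`.
With 3 states:
        x   y  
>  s0   s1  s0 
   s1   s2  s0 
 * s2   s2  s0 
(> = start, * = accepting)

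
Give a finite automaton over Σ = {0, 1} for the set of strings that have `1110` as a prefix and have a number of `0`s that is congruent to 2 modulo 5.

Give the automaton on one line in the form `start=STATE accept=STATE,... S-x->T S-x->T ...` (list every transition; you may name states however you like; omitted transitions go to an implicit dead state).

Handle the two conditions separately and then intersect. One (6 states) tracks whether the input so far still matches the prefix `1110`; the other (5 states) tracks the count of `0`s modulo 5. Each combined state is a pair, one component from each; accept when both components accept.
14 states suffice.
          0    1  
>  q0     q1   q2 
   q1     q3   q1 
   q2     q1   q4 
   q3     q5   q3 
   q4     q1   q6 
   q5     q7   q5 
   q6     q8   q9 
   q7     q9   q7 
   q8    q10   q8 
   q9     q1   q9 
 * q10   q11  q10 
   q11   q12  q11 
   q12   q13  q12 
   q13    q8  q13 
(> = start, * = accepting)

start=q0 accept=q10 q0-0->q1 q0-1->q2 q1-0->q3 q1-1->q1 q2-0->q1 q2-1->q4 q3-0->q5 q3-1->q3 q4-0->q1 q4-1->q6 q5-0->q7 q5-1->q5 q6-0->q8 q6-1->q9 q7-0->q9 q7-1->q7 q8-0->q10 q8-1->q8 q9-0->q1 q9-1->q9 q10-0->q11 q10-1->q10 q11-0->q12 q11-1->q11 q12-0->q13 q12-1->q12 q13-0->q8 q13-1->q13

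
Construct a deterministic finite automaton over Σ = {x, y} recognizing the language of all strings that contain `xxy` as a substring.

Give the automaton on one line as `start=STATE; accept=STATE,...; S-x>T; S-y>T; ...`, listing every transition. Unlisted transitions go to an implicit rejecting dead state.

States q0..q2 record the length of the longest prefix of `xxy` that matches the current input suffix. Reaching q3 means `xxy` has been seen, and we stay there forever. Accept from q3.
A 4-state machine:
        x   y  
>  q0   q1  q0 
   q1   q2  q0 
   q2   q2  q3 
 * q3   q3  q3 
(> = start, * = accepting)

start=q0; accept=q3; q0-x>q1; q0-y>q0; q1-x>q2; q1-y>q0; q2-x>q2; q2-y>q3; q3-x>q3; q3-y>q3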